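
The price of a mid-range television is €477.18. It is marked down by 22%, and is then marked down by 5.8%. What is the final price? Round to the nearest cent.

Each change multiplies by a factor: 0.78 × 0.942 = 0.73476.
€477.18 × 0.73476 = €350.6127768 ≈ €350.61.

€350.61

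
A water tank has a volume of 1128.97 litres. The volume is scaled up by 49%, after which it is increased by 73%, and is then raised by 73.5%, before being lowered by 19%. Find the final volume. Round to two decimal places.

49% increase: 1128.97 × 1.49 = 1682.1653.
After the 73% increase: 1682.1653 × 1.73 = 2910.145969.
Apply the 73.5% increase: 2910.145969 × 1.735 = 5049.103256215.
After the 19% decrease: 5049.103256215 × 0.81 = 4089.77363753415 ≈ 4089.77.

4089.77 litres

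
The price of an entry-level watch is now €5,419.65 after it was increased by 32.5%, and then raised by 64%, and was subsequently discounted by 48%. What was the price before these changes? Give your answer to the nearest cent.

The overall multiplier applied was 1.325 × 1.64 × 0.52 = 1.12996.
So the original price was €5,419.65 ÷ 1.12996 ≈ €4,796.32.

€4,796.32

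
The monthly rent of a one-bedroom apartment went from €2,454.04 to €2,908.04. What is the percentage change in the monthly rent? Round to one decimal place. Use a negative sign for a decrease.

18.5%

Change: €2,908.04 − €2,454.04 = €454.00.
Relative to the original: €454.00 ÷ €2,454.04 ≈ 18.5%.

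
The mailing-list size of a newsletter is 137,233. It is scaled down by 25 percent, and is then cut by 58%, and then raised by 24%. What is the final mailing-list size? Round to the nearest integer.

Apply the 25% decrease: 137,233 × 0.75 = 102924.75.
58% decrease: 102924.75 × 0.42 = 43228.395.
Apply the 24% increase: 43228.395 × 1.24 = 53603.2098 ≈ 53,603.

53,603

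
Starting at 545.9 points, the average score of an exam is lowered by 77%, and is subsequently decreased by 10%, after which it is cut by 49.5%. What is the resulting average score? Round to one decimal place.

57.1 points

Apply the 77% decrease: 545.9 × 0.23 = 125.557.
10% decrease: 125.557 × 0.9 = 113.0013.
After the 49.5% decrease: 113.0013 × 0.505 = 57.0656565 ≈ 57.1.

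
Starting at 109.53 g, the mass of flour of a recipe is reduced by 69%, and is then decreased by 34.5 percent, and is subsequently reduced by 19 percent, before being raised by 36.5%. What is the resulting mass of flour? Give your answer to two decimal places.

24.59 g

Apply the 69% decrease: 109.53 × 0.31 = 33.9543.
34.5% decrease: 33.9543 × 0.655 = 22.2400665.
Apply the 19% decrease: 22.2400665 × 0.81 = 18.014453865.
Apply the 36.5% increase: 18.014453865 × 1.365 = 24.589729525725 ≈ 24.59.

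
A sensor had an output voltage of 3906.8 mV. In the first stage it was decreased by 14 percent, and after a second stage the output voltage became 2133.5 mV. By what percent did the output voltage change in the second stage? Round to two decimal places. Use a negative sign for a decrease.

-36.50%

After the first stage: 3906.8 × 0.86 = 3359.848.
Second-stage multiplier: 2133.5 ÷ 3359.848 ≈ 0.634999.
That is a change of -36.50%.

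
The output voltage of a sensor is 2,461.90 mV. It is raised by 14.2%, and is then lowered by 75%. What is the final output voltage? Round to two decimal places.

702.87 mV

14.2% increase: 2,461.90 × 1.142 = 2811.4898.
Apply the 75% decrease: 2811.4898 × 0.25 = 702.87245 ≈ 702.87.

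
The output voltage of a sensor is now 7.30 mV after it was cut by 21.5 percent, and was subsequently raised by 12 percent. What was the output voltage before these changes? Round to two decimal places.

8.30 mV

Undoing the 12% increase: 7.30 ÷ 1.12 ≈ 6.517857.
Undoing the 21.5% decrease: 6.517857 ÷ 0.785 ≈ 8.30 mV.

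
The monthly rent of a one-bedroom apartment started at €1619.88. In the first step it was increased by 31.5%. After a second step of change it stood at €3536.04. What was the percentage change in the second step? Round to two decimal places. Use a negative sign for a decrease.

66.00%

After the first step: €1619.88 × 1.315 = €2130.1422.
Second-step multiplier: €3536.04 ÷ €2130.1422 ≈ 1.660002.
That is a change of 66.00%.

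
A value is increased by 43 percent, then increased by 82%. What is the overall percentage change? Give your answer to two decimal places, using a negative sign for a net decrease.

A 43% increase multiplies by 1.43.
Then an 82% increase: 1.43 × 1.82 = 2.6026.
Overall factor 2.6026, i.e. 160.26%.

160.26%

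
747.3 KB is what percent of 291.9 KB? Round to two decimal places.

256.01%

747.3 KB ÷ 291.9 KB ≈ 256.01%.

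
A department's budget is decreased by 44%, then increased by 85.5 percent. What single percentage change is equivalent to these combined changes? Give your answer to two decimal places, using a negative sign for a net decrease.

A 44% decrease multiplies by 0.56.
Then an 85.5% increase: 0.56 × 1.855 = 1.0388.
Overall factor 1.0388, i.e. 3.88%.

3.88%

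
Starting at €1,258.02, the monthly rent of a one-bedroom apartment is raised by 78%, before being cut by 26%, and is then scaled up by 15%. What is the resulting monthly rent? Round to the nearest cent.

Apply the 78% increase: €1,258.02 × 1.78 = €2239.2756.
Apply the 26% decrease: €2239.2756 × 0.74 = €1657.063944.
15% increase: €1657.063944 × 1.15 = €1905.6235356 ≈ €1,905.62.

€1,905.62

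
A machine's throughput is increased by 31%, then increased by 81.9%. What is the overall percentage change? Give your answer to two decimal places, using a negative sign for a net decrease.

138.29%

A 31% increase multiplies by 1.31.
Then an 81.9% increase: 1.31 × 1.819 = 2.38289.
Overall factor 2.38289, i.e. 138.29%.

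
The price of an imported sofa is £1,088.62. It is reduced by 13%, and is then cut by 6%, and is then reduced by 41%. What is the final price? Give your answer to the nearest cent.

£525.26

Each change multiplies by a factor: 0.87 × 0.94 × 0.59 = 0.482502.
£1,088.62 × 0.482502 = £525.26132724 ≈ £525.26.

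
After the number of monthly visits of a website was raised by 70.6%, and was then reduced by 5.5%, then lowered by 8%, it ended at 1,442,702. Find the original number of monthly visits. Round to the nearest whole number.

972,698

The overall multiplier applied was 1.706 × 0.945 × 0.92 = 1.4831964.
So the original number of monthly visits was 1,442,702 ÷ 1.4831964 ≈ 972,698.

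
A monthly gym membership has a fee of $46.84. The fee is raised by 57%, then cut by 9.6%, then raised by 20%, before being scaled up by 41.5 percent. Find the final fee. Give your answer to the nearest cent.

$112.88

Each change multiplies by a factor: 1.57 × 0.904 × 1.2 × 1.415 = 2.40993744.
$46.84 × 2.40993744 = $112.8814696896 ≈ $112.88.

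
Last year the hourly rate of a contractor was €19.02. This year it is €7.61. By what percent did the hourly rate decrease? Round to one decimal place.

60.0%

Change: €7.61 − €19.02 = -€11.41.
Relative to the original: -€11.41 ÷ €19.02 ≈ -60.0%.
So the hourly rate decreased by 60.0%.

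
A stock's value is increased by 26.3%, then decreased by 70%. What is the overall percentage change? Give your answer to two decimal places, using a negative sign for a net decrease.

The combined multiplier is 1.263 × 0.3 = 0.3789.
That corresponds to a decrease of 62.11%.

-62.11%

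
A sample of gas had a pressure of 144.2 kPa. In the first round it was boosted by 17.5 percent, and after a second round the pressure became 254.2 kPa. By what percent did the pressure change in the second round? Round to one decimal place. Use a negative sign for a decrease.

After the first round: 144.2 × 1.175 = 169.435.
Second-round multiplier: 254.2 ÷ 169.435 ≈ 1.50028.
That is a change of 50.0%.

50.0%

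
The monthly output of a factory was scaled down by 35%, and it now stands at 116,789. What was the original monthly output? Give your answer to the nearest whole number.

179,675

The overall multiplier applied was 0.65.
So the original monthly output was 116,789 ÷ 0.65 ≈ 179,675.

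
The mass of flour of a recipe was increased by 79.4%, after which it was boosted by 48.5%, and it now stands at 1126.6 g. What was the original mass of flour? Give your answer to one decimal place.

422.9 g

Undoing the 48.5% increase: 1126.6 ÷ 1.485 ≈ 758.653199.
Undoing the 79.4% increase: 758.653199 ÷ 1.794 ≈ 422.9 g.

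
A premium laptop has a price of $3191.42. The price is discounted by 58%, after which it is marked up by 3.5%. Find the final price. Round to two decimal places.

Apply the 58% decrease: $3191.42 × 0.42 = $1340.3964.
After the 3.5% increase: $1340.3964 × 1.035 = $1387.310274 ≈ $1387.31.

$1387.31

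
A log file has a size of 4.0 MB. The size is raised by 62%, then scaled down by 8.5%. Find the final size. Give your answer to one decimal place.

Each change multiplies by a factor: 1.62 × 0.915 = 1.4823.
4.0 × 1.4823 = 5.9292 ≈ 5.9.

5.9 MB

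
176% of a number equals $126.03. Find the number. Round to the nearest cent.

$126.03 ÷ 1.76 ≈ $71.61.

$71.61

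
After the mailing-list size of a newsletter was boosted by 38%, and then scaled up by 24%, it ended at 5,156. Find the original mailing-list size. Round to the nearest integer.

The overall multiplier applied was 1.38 × 1.24 = 1.7112.
So the original mailing-list size was 5,156 ÷ 1.7112 ≈ 3,013.

3,013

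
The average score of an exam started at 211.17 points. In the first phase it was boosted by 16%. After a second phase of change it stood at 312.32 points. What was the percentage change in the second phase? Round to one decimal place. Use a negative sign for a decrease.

After the first phase: 211.17 × 1.16 = 244.9572.
Second-phase multiplier: 312.32 ÷ 244.9572 ≈ 1.275.
That is a change of 27.5%.

27.5%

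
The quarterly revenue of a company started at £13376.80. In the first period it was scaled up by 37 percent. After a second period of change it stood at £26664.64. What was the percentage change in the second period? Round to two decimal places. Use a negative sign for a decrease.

45.50%

After the first period: £13376.80 × 1.37 = £18326.216.
Second-period multiplier: £26664.64 ÷ £18326.216 ≈ 1.455.
That is a change of 45.50%.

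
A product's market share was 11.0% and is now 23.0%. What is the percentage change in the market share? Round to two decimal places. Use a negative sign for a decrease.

109.09%

The change is 23.0 − 11.0 = 12.0 percentage points.
Relative to the original 11.0%, that is 12.0 ÷ 11.0 ≈ 109.09%.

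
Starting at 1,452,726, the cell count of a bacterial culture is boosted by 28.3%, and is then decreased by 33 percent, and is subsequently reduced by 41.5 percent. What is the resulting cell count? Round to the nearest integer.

730,535

Each change multiplies by a factor: 1.283 × 0.67 × 0.585 = 0.50287185.
1,452,726 × 0.50287185 = 730535.0111631 ≈ 730,535.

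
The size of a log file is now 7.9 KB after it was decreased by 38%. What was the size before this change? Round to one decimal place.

12.7 KB

The overall multiplier applied was 0.62.
So the original size was 7.9 ÷ 0.62 ≈ 12.7 KB.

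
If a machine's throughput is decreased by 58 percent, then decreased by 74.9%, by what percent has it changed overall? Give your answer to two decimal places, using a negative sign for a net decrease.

A 58% decrease multiplies by 0.42.
Then a 74.9% decrease: 0.42 × 0.251 = 0.10542.
Overall factor 0.10542, i.e. -89.46%.

-89.46%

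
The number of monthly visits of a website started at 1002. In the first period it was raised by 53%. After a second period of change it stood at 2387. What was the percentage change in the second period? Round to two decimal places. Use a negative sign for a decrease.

55.70%

After the first period: 1002 × 1.53 = 1533.06.
Second-period multiplier: 2387 ÷ 1533.06 ≈ 1.557017.
That is a change of 55.70%.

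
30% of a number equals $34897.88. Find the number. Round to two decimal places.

$34897.88 ÷ 0.3 ≈ $116326.27.

$116326.27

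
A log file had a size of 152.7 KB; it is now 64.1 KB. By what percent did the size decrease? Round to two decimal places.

Change: 64.1 − 152.7 = -88.6.
Relative to the original: -88.6 ÷ 152.7 ≈ -58.02%.
So the size decreased by 58.02%.

58.02%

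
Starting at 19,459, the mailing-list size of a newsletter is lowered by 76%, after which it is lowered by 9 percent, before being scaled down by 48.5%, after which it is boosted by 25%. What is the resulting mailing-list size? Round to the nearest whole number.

After the 76% decrease: 19,459 × 0.24 = 4670.16.
9% decrease: 4670.16 × 0.91 = 4249.8456.
Apply the 48.5% decrease: 4249.8456 × 0.515 = 2188.670484.
25% increase: 2188.670484 × 1.25 = 2735.838105 ≈ 2,736.

2,736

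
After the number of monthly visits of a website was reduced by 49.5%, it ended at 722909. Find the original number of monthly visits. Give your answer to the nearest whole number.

1431503

The overall multiplier applied was 0.505.
So the original number of monthly visits was 722909 ÷ 0.505 ≈ 1431503.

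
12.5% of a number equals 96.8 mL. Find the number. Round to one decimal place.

96.8 mL ÷ 0.125 = 774.4 mL.

774.4 mL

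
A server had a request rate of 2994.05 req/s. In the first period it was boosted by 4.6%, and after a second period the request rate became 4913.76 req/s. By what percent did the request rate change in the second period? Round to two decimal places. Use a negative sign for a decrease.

56.90%

After the first period: 2994.05 × 1.046 = 3131.7763.
Second-period multiplier: 4913.76 ÷ 3131.7763 ≈ 1.569001.
That is a change of 56.90%.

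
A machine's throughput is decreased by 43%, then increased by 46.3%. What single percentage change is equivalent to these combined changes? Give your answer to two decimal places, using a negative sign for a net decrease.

-16.61%

A 43% decrease multiplies by 0.57.
Then a 46.3% increase: 0.57 × 1.463 = 0.83391.
Overall factor 0.83391, i.e. -16.61%.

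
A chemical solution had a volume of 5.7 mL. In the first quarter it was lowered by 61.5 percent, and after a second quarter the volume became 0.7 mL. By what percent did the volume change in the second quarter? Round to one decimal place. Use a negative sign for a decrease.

After the first quarter: 5.7 × 0.385 = 2.1945.
Second-quarter multiplier: 0.7 ÷ 2.1945 ≈ 0.31898.
That is a change of -68.1%.

-68.1%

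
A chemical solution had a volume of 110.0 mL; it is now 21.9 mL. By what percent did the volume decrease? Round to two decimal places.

Change: 21.9 − 110.0 = -88.1.
Relative to the original: -88.1 ÷ 110.0 ≈ -80.09%.
So the volume decreased by 80.09%.

80.09%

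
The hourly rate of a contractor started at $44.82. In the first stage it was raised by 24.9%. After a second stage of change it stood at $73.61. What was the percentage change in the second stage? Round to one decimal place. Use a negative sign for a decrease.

31.5%

After the first stage: $44.82 × 1.249 = $55.98018.
Second-stage multiplier: $73.61 ÷ $55.98018 ≈ 1.31493.
That is a change of 31.5%.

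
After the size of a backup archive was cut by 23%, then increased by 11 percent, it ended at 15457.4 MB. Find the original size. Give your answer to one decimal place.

The overall multiplier applied was 0.77 × 1.11 = 0.8547.
So the original size was 15457.4 ÷ 0.8547 ≈ 18085.2 MB.

18085.2 MB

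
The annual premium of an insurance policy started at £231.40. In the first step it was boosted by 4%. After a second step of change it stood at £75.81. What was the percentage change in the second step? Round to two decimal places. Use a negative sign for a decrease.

-68.50%

After the first step: £231.40 × 1.04 = £240.656.
Second-step multiplier: £75.81 ÷ £240.656 ≈ 0.315014.
That is a change of -68.50%.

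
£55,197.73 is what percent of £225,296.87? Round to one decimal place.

£55,197.73 ÷ £225,296.87 ≈ 24.5%.

24.5%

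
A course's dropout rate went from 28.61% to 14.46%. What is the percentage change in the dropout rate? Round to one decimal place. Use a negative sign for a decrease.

The change is 14.46 − 28.61 = -14.15 percentage points.
Relative to the original 28.61%, that is -14.15 ÷ 28.61 ≈ -49.5%.

-49.5%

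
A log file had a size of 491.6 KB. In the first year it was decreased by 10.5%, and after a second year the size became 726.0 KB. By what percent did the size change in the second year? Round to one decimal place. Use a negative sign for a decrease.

65.0%

After the first year: 491.6 × 0.895 = 439.982.
Second-year multiplier: 726.0 ÷ 439.982 ≈ 1.65007.
That is a change of 65.0%.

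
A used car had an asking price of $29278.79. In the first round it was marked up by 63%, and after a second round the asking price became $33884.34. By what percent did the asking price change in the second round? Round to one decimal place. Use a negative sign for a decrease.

After the first round: $29278.79 × 1.63 = $47724.4277.
Second-round multiplier: $33884.34 ÷ $47724.4277 ≈ 0.71.
That is a change of -29.0%.

-29.0%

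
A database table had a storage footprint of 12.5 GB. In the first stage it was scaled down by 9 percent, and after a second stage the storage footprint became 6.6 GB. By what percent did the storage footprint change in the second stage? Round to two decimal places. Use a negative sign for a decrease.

After the first stage: 12.5 × 0.91 = 11.375.
Second-stage multiplier: 6.6 ÷ 11.375 ≈ 0.58022.
That is a change of -41.98%.

-41.98%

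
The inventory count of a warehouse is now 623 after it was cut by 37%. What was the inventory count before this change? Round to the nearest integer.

989

The overall multiplier applied was 0.63.
So the original inventory count was 623 ÷ 0.63 ≈ 989.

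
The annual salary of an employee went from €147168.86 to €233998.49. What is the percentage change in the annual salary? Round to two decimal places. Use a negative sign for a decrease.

59.00%

Change: €233998.49 − €147168.86 = €86829.63.
Relative to the original: €86829.63 ÷ €147168.86 ≈ 59.00%.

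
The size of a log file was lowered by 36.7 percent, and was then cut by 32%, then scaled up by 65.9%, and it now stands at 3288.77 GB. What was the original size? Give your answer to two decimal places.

4605.48 GB

The overall multiplier applied was 0.633 × 0.68 × 1.659 = 0.71409996.
So the original size was 3288.77 ÷ 0.71409996 ≈ 4605.48 GB.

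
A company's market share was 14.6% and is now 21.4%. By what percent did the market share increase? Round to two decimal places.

The change is 21.4 − 14.6 = 6.8 percentage points.
Relative to the original 14.6%, that is 6.8 ÷ 14.6 ≈ 46.58%.
So the market share rose by 46.58%.

46.58%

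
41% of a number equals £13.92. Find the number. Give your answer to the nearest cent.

£33.95

£13.92 ÷ 0.41 ≈ £33.95.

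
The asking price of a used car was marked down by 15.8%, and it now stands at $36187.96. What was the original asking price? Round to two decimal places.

$42978.57

The overall multiplier applied was 0.842.
So the original asking price was $36187.96 ÷ 0.842 ≈ $42978.57.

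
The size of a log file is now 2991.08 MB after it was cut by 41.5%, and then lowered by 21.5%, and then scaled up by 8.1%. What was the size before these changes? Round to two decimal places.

6025.27 MB

Undoing the 8.1% increase: 2991.08 ÷ 1.081 ≈ 2766.956522.
Undoing the 21.5% decrease: 2766.956522 ÷ 0.785 ≈ 3524.785378.
Undoing the 41.5% decrease: 3524.785378 ÷ 0.585 ≈ 6025.27 MB.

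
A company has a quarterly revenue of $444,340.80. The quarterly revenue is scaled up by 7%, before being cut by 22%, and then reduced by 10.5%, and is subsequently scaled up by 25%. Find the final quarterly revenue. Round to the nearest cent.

Each change multiplies by a factor: 1.07 × 0.78 × 0.895 × 1.25 = 0.93370875.
$444,340.80 × 0.93370875 = $414884.892942 ≈ $414,884.89.

$414,884.89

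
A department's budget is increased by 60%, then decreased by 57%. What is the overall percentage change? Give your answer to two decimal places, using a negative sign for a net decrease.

A 60% increase multiplies by 1.6.
Then a 57% decrease: 1.6 × 0.43 = 0.688.
Overall factor 0.688, i.e. -31.20%.

-31.20%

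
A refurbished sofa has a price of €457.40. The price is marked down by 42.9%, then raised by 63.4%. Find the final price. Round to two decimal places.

Each change multiplies by a factor: 0.571 × 1.634 = 0.933014.
€457.40 × 0.933014 = €426.7606036 ≈ €426.76.

€426.76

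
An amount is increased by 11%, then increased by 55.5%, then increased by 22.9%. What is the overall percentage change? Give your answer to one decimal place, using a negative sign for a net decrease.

112.1%

The combined multiplier is 1.11 × 1.555 × 1.229 = 2.12131545.
That corresponds to an increase of 112.1%.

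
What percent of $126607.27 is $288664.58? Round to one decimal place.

$288664.58 ÷ $126607.27 ≈ 228.0%.

228.0%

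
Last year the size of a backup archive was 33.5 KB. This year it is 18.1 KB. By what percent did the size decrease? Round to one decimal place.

Change: 18.1 − 33.5 = -15.4.
Relative to the original: -15.4 ÷ 33.5 ≈ -46.0%.
So the size decreased by 46.0%.

46.0%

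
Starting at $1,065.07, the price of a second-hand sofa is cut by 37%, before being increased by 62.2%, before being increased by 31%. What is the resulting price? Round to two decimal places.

$1,425.74

37% decrease: $1,065.07 × 0.63 = $670.9941.
62.2% increase: $670.9941 × 1.622 = $1088.3524302.
After the 31% increase: $1088.3524302 × 1.31 = $1425.741683562 ≈ $1,425.74.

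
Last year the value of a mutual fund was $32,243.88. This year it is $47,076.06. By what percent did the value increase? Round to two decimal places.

46.00%

Change: $47,076.06 − $32,243.88 = $14,832.18.
Relative to the original: $14,832.18 ÷ $32,243.88 ≈ 46.00%.
So the value increased by 46.00%.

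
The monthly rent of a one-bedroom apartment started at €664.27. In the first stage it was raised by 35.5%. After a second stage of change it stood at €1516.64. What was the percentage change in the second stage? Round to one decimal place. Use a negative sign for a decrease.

After the first stage: €664.27 × 1.355 = €900.08585.
Second-stage multiplier: €1516.64 ÷ €900.08585 ≈ 1.68499.
That is a change of 68.5%.

68.5%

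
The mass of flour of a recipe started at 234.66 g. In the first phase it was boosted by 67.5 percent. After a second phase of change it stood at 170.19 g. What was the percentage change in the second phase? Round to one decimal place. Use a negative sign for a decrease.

-56.7%

After the first phase: 234.66 × 1.675 = 393.0555.
Second-phase multiplier: 170.19 ÷ 393.0555 ≈ 0.43299.
That is a change of -56.7%.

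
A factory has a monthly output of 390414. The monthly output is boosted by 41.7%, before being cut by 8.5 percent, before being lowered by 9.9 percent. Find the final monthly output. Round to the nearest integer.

Each change multiplies by a factor: 1.417 × 0.915 × 0.901 = 1.168196055.
390414 × 1.168196055 = 456080.09461677 ≈ 456080.

456080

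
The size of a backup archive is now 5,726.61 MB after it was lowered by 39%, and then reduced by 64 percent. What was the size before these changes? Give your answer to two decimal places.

26,077.46 MB

The overall multiplier applied was 0.61 × 0.36 = 0.2196.
So the original size was 5,726.61 ÷ 0.2196 ≈ 26,077.46 MB.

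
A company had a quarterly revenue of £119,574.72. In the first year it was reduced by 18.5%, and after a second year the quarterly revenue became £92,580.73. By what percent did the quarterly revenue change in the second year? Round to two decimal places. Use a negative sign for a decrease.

-5.00%

After the first year: £119,574.72 × 0.815 = £97453.3968.
Second-year multiplier: £92,580.73 ÷ £97453.3968 ≈ 0.95.
That is a change of -5.00%.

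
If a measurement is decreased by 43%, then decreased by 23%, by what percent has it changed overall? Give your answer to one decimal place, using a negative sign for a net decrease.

-56.1%

The combined multiplier is 0.57 × 0.77 = 0.4389.
That corresponds to a decrease of 56.1%.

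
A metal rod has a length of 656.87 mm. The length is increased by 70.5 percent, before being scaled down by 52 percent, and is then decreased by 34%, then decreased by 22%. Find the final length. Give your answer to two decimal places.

276.75 mm

Apply the 70.5% increase: 656.87 × 1.705 = 1119.96335.
52% decrease: 1119.96335 × 0.48 = 537.582408.
34% decrease: 537.582408 × 0.66 = 354.80438928.
Apply the 22% decrease: 354.80438928 × 0.78 = 276.7474236384 ≈ 276.75.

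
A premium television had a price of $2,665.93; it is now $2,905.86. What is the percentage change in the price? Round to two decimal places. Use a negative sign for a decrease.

9.00%

Change: $2,905.86 − $2,665.93 = $239.93.
Relative to the original: $239.93 ÷ $2,665.93 ≈ 9.00%.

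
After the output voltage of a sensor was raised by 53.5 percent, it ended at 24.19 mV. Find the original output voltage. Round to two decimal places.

15.76 mV

The overall multiplier applied was 1.535.
So the original output voltage was 24.19 ÷ 1.535 ≈ 15.76 mV.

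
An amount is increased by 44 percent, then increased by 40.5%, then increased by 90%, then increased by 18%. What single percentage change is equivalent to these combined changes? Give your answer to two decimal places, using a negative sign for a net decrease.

A 44% increase multiplies by 1.44.
Then a 40.5% increase: 1.44 × 1.405 = 2.0232.
Then a 90% increase: 2.0232 × 1.9 = 3.84408.
Then an 18% increase: 3.84408 × 1.18 = 4.5360144.
Overall factor 4.5360144, i.e. 353.60%.

353.60%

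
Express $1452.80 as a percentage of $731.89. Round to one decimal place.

198.5%

$1452.80 ÷ $731.89 ≈ 198.5%.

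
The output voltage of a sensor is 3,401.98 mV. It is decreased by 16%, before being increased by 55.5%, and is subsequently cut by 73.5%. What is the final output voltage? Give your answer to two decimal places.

1,177.57 mV

After the 16% decrease: 3,401.98 × 0.84 = 2857.6632.
After the 55.5% increase: 2857.6632 × 1.555 = 4443.666276.
73.5% decrease: 4443.666276 × 0.265 = 1177.57156314 ≈ 1,177.57.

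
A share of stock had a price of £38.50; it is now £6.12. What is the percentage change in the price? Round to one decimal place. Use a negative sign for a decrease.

-84.1%

Change: £6.12 − £38.50 = -£32.38.
Relative to the original: -£32.38 ÷ £38.50 ≈ -84.1%.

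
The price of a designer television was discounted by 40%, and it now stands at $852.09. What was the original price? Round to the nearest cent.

$1,420.15

The overall multiplier applied was 0.6.
So the original price was $852.09 ÷ 0.6 = $1,420.15.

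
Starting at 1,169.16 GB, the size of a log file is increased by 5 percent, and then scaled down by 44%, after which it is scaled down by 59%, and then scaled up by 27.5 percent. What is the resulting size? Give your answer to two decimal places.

359.37 GB

5% increase: 1,169.16 × 1.05 = 1227.618.
Apply the 44% decrease: 1227.618 × 0.56 = 687.46608.
After the 59% decrease: 687.46608 × 0.41 = 281.8610928.
27.5% increase: 281.8610928 × 1.275 = 359.37289332 ≈ 359.37.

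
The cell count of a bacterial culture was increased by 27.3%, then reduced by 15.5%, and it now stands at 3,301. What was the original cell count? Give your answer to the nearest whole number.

3,069

The overall multiplier applied was 1.273 × 0.845 = 1.075685.
So the original cell count was 3,301 ÷ 1.075685 ≈ 3,069.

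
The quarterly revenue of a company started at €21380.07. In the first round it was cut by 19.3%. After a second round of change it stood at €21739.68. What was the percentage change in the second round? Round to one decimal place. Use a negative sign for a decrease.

26.0%

After the first round: €21380.07 × 0.807 = €17253.71649.
Second-round multiplier: €21739.68 ÷ €17253.71649 ≈ 1.26.
That is a change of 26.0%.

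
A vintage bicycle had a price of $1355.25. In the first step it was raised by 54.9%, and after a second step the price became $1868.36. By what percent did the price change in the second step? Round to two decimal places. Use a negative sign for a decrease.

-11.00%

After the first step: $1355.25 × 1.549 = $2099.28225.
Second-step multiplier: $1868.36 ÷ $2099.28225 ≈ 0.889999.
That is a change of -11.00%.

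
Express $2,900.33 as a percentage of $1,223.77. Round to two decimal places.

237.00%

$2,900.33 ÷ $1,223.77 ≈ 237.00%.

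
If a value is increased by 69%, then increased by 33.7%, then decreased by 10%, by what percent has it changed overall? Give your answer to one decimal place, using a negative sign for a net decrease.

103.4%

The combined multiplier is 1.69 × 1.337 × 0.9 = 2.033577.
That corresponds to an increase of 103.4%.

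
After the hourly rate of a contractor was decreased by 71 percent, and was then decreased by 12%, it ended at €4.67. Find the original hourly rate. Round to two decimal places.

€18.30

Undoing the 12% decrease: €4.67 ÷ 0.88 ≈ €5.306818.
Undoing the 71% decrease: €5.306818 ÷ 0.29 ≈ €18.30.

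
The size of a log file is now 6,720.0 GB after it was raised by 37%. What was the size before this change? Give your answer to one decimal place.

The overall multiplier applied was 1.37.
So the original size was 6,720.0 ÷ 1.37 ≈ 4,905.1 GB.

4,905.1 GB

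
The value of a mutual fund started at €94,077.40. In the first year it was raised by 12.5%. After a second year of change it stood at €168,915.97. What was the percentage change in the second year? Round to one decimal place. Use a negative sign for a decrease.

59.6%

After the first year: €94,077.40 × 1.125 = €105837.075.
Second-year multiplier: €168,915.97 ÷ €105837.075 ≈ 1.596.
That is a change of 59.6%.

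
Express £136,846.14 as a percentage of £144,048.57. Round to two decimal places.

95.00%

£136,846.14 ÷ £144,048.57 ≈ 95.00%.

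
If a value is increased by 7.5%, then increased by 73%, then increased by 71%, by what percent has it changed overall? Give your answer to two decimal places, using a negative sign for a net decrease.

A 7.5% increase multiplies by 1.075.
Then a 73% increase: 1.075 × 1.73 = 1.85975.
Then a 71% increase: 1.85975 × 1.71 = 3.1801725.
Overall factor 3.1801725, i.e. 218.02%.

218.02%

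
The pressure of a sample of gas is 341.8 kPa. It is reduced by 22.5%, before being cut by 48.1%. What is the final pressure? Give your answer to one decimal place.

137.5 kPa

22.5% decrease: 341.8 × 0.775 = 264.895.
Apply the 48.1% decrease: 264.895 × 0.519 = 137.480505 ≈ 137.5.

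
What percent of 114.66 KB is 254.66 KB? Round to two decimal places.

254.66 KB ÷ 114.66 KB ≈ 222.10%.

222.10%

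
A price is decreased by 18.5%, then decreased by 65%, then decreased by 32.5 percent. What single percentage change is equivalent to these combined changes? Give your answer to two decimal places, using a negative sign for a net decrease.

-80.75%

An 18.5% decrease multiplies by 0.815.
Then a 65% decrease: 0.815 × 0.35 = 0.28525.
Then a 32.5% decrease: 0.28525 × 0.675 = 0.19254375.
Overall factor 0.19254375, i.e. -80.75%.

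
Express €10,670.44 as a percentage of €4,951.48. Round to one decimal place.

€10,670.44 ÷ €4,951.48 ≈ 215.5%.

215.5%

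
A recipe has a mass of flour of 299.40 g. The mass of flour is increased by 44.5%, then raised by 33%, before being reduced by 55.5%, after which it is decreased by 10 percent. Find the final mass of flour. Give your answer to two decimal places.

Each change multiplies by a factor: 1.445 × 1.33 × 0.445 × 0.9 = 0.769700925.
299.40 × 0.769700925 = 230.448456945 ≈ 230.45.

230.45 g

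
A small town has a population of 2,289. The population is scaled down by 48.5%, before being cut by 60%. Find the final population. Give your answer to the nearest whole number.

472

Each change multiplies by a factor: 0.515 × 0.4 = 0.206.
2,289 × 0.206 = 471.534 ≈ 472.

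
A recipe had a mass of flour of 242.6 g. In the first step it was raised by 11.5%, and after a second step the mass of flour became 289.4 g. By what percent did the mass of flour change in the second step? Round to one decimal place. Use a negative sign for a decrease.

7.0%

After the first step: 242.6 × 1.115 = 270.499.
Second-step multiplier: 289.4 ÷ 270.499 ≈ 1.06987.
That is a change of 7.0%.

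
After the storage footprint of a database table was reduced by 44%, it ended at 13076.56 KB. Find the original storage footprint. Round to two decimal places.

23351.00 KB

The overall multiplier applied was 0.56.
So the original storage footprint was 13076.56 ÷ 0.56 = 23351.00 KB.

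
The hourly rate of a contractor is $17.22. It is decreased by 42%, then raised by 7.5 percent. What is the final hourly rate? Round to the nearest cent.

$10.74

Each change multiplies by a factor: 0.58 × 1.075 = 0.6235.
$17.22 × 0.6235 = $10.73667 ≈ $10.74.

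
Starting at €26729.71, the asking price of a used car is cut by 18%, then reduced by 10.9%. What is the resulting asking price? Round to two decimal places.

Apply the 18% decrease: €26729.71 × 0.82 = €21918.3622.
After the 10.9% decrease: €21918.3622 × 0.891 = €19529.2607202 ≈ €19529.26.

€19529.26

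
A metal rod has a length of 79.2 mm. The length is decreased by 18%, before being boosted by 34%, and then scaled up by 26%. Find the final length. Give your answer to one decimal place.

109.7 mm

Each change multiplies by a factor: 0.82 × 1.34 × 1.26 = 1.384488.
79.2 × 1.384488 = 109.6514496 ≈ 109.7.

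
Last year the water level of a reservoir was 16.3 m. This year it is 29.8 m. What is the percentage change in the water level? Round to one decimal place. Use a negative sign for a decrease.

Change: 29.8 − 16.3 = 13.5.
Relative to the original: 13.5 ÷ 16.3 ≈ 82.8%.

82.8%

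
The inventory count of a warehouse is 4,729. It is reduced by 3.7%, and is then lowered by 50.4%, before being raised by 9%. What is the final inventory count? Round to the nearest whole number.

2,462

Each change multiplies by a factor: 0.963 × 0.496 × 1.09 = 0.52063632.
4,729 × 0.52063632 = 2462.08915728 ≈ 2,462.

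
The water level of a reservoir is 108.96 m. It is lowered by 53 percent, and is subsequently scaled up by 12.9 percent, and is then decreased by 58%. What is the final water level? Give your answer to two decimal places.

53% decrease: 108.96 × 0.47 = 51.2112.
After the 12.9% increase: 51.2112 × 1.129 = 57.8174448.
After the 58% decrease: 57.8174448 × 0.42 = 24.283326816 ≈ 24.28.

24.28 m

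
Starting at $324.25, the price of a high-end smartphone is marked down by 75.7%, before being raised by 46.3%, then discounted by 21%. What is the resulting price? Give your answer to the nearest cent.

$91.07

Each change multiplies by a factor: 0.243 × 1.463 × 0.79 = 0.28085211.
$324.25 × 0.28085211 = $91.0662966675 ≈ $91.07.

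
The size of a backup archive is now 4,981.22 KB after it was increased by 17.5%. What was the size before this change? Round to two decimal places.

The overall multiplier applied was 1.175.
So the original size was 4,981.22 ÷ 1.175 ≈ 4,239.34 KB.

4,239.34 KB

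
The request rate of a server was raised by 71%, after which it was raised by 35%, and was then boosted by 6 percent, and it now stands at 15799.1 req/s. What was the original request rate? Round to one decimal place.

6456.5 req/s

Undoing the 6% increase: 15799.1 ÷ 1.06 ≈ 14904.811321.
Undoing the 35% increase: 14904.811321 ÷ 1.35 ≈ 11040.600979.
Undoing the 71% increase: 11040.600979 ÷ 1.71 ≈ 6456.5 req/s.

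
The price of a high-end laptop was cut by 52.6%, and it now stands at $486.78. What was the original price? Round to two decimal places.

$1,026.96

The overall multiplier applied was 0.474.
So the original price was $486.78 ÷ 0.474 ≈ $1,026.96.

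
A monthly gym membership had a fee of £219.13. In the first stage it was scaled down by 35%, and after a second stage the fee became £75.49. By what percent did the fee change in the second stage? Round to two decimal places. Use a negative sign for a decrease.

-47.00%

After the first stage: £219.13 × 0.65 = £142.4345.
Second-stage multiplier: £75.49 ÷ £142.4345 ≈ 0.529998.
That is a change of -47.00%.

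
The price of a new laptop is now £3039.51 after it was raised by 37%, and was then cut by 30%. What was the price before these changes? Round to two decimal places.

Undoing the 30% decrease: £3039.51 ÷ 0.7 ≈ £4342.157143.
Undoing the 37% increase: £4342.157143 ÷ 1.37 ≈ £3169.46.

£3169.46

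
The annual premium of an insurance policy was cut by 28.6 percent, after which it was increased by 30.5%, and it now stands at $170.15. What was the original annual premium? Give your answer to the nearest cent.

$182.61

Undoing the 30.5% increase: $170.15 ÷ 1.305 ≈ $130.383142.
Undoing the 28.6% decrease: $130.383142 ÷ 0.714 ≈ $182.61.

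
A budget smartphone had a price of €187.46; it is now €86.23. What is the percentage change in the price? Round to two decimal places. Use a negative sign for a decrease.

-54.00%

Change: €86.23 − €187.46 = -€101.23.
Relative to the original: -€101.23 ÷ €187.46 ≈ -54.00%.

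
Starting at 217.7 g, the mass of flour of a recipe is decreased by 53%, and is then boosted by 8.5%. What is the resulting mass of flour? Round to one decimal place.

Each change multiplies by a factor: 0.47 × 1.085 = 0.50995.
217.7 × 0.50995 = 111.016115 ≈ 111.0.

111.0 g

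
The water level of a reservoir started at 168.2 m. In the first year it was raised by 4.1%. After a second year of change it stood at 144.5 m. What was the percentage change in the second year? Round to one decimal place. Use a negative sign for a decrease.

After the first year: 168.2 × 1.041 = 175.0962.
Second-year multiplier: 144.5 ÷ 175.0962 ≈ 0.82526.
That is a change of -17.5%.

-17.5%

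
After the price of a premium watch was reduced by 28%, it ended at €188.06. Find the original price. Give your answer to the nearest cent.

€261.19

The overall multiplier applied was 0.72.
So the original price was €188.06 ÷ 0.72 ≈ €261.19.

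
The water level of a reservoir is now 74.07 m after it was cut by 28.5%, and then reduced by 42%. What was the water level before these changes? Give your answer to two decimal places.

The overall multiplier applied was 0.715 × 0.58 = 0.4147.
So the original water level was 74.07 ÷ 0.4147 ≈ 178.61 m.

178.61 m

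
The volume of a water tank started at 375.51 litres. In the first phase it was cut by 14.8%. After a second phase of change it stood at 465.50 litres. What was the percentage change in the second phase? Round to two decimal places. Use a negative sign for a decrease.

45.50%

After the first phase: 375.51 × 0.852 = 319.93452.
Second-phase multiplier: 465.50 ÷ 319.93452 ≈ 1.454985.
That is a change of 45.50%.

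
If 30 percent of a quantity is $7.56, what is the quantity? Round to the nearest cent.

$25.20

$7.56 ÷ 0.3 = $25.20.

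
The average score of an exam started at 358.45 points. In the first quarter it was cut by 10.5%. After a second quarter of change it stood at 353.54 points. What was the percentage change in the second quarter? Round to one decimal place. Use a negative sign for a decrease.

After the first quarter: 358.45 × 0.895 = 320.81275.
Second-quarter multiplier: 353.54 ÷ 320.81275 ≈ 1.10201.
That is a change of 10.2%.

10.2%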